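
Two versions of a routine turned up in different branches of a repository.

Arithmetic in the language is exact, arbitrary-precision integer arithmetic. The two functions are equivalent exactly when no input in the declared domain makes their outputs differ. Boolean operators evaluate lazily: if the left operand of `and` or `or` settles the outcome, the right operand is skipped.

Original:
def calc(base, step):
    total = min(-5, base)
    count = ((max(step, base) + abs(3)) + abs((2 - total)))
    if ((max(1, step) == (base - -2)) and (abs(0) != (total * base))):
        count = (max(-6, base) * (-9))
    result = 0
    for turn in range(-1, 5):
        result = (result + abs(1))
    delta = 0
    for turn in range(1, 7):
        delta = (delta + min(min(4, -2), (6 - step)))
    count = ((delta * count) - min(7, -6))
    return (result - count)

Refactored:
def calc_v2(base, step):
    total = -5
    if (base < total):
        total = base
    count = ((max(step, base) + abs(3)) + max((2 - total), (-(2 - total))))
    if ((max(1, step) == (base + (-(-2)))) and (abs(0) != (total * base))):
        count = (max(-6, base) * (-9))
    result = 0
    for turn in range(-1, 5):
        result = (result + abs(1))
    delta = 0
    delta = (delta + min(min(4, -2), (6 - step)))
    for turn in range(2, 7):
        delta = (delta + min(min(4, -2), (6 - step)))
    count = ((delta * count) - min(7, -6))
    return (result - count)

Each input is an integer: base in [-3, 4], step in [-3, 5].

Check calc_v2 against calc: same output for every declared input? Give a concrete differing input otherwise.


Reading the diff, among the changes: min/max/abs usage differs; also arithmetic usage differs; also branching structure differs; also constant usage differs; also statement counts differ; also loop structure differs; also comparison usage differs.
Tracing base=3, step=5: calc: total := -5 | count := 15 | ((max(1, step) == (base - -2)) and (abs(0) != (total * base))): true | count := -27 | result := 0 | iter turn=-1: | result := 1 | iter turn=0: | result := 2 | iter turn=1: | result := 3 | iter turn=2: | result := 4 | iter turn=3: | result := 5 | iter turn=4: | result := 6 | delta := 0 | iter turn=1: | delta := -2 | iter turn=2: | delta := -4 | iter turn=3: | delta := -6 | iter turn=4: | delta := -8 | iter turn=5: | delta := -10 | iter turn=6: | delta := -12 | count := 330 | result -324 | calc_v2: total := -5 | (base < total): false | count := 15 | ((max(1, step) == (base + (-(-2)))) and (abs(0) != (total * base))): true | count := -27 | result := 0 | iter turn=-1: | result := 1 | iter turn=0: | result := 2 | iter turn=1: | result := 3 | iter turn=2: | result := 4 | iter turn=3: | result := 5 | iter turn=4: | result := 6 | delta := 0 | delta := -2 | iter turn=2: | delta := -4 | iter turn=3: | delta := -6 | iter turn=4: | delta := -8 | iter turn=5: | delta := -10 | iter turn=6: | delta := -12 | count := 330 | result -324 — matching result -324.
Sweeping the whole domain (72 inputs) finds no disagreement.
verdict: equivalent


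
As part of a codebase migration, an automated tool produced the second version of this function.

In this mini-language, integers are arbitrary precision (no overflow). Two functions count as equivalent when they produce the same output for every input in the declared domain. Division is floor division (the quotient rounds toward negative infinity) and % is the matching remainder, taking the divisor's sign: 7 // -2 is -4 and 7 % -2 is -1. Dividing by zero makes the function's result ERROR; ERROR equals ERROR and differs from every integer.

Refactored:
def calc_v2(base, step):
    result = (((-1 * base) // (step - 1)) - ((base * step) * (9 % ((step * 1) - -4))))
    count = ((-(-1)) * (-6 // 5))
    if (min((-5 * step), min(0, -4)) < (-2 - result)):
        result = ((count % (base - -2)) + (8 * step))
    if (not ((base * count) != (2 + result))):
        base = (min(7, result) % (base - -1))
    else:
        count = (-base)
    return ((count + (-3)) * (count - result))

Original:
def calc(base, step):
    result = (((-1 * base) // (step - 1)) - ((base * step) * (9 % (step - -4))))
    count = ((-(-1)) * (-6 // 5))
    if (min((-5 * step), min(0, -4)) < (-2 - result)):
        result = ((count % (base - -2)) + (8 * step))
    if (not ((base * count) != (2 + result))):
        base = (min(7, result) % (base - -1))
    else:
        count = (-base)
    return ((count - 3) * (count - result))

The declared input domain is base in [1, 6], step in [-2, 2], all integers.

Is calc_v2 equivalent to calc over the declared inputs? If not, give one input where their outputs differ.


Equivalent — the differences include constant usage differs, arithmetic usage differs, yet no declared input distinguishes the two.
One worked example (base=5, step=-1) — calc: result=2, then count=-2, then (min((-5 * step), min(0, -4)) < (-2 - result)) is false, then (not ((base * count) != (2 + result))) is false, then count=-5, then returns 56; calc_v2: result=2, then count=-2, then (min((-5 * step), min(0, -4)) < (-2 - result)) is false, then (not ((base * count) != (2 + result))) is false, then count=-5, then returns 56; agreement on 56.
An exhaustive pass over the 30 declared inputs shows identical outputs.
verdict: equivalent


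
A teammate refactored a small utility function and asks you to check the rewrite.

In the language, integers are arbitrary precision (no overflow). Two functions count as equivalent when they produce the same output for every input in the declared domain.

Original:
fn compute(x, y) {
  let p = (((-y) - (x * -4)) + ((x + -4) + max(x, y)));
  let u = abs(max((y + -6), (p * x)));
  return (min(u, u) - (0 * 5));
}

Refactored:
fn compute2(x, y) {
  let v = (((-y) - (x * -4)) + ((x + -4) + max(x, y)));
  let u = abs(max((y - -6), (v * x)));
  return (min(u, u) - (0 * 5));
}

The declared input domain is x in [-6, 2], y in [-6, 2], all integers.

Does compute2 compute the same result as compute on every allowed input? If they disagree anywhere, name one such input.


Consider the input x=0, y=-5.
compute: p = 1; u = 0; return 0
compute2: v = 1; u = 1; return 1
0 vs 1 — the two versions disagree here.
verdict: not equivalent; witness: x=0, y=-5


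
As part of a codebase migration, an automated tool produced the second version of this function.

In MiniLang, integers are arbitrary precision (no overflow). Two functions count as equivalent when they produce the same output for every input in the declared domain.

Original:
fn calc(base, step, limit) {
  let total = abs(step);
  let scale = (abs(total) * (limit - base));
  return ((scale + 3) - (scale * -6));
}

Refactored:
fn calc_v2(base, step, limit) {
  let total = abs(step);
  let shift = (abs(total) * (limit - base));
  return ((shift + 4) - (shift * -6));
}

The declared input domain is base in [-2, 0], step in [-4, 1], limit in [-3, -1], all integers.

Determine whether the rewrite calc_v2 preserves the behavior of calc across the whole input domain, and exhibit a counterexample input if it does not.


Consider the input base=-2, step=-4, limit=-3.
calc: total = 4; scale = -4; return -25
calc_v2: total = 4; shift = -4; return -24
-25 against -24: the behavior changed.
verdict: not equivalent; witness: base=-2, step=-4, limit=-3


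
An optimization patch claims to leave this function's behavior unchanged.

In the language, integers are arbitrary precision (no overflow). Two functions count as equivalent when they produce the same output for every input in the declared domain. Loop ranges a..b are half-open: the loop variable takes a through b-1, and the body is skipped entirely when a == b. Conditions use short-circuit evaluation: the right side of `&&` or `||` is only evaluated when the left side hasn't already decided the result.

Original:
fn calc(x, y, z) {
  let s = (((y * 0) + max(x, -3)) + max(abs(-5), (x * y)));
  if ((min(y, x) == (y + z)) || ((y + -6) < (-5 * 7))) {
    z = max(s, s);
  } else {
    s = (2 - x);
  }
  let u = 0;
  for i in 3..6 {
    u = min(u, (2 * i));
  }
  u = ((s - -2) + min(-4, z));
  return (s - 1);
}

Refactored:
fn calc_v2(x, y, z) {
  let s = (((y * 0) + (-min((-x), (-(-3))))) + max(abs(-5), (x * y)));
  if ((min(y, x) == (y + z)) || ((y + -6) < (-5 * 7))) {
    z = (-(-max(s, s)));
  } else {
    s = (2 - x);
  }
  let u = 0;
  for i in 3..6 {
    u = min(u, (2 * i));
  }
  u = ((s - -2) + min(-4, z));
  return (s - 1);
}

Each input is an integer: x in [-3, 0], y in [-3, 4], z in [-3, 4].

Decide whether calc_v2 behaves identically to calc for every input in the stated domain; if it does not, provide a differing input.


Changes here: min/max/abs usage differs; the full 256-point sweep finds no disagreement.
verdict: equivalent


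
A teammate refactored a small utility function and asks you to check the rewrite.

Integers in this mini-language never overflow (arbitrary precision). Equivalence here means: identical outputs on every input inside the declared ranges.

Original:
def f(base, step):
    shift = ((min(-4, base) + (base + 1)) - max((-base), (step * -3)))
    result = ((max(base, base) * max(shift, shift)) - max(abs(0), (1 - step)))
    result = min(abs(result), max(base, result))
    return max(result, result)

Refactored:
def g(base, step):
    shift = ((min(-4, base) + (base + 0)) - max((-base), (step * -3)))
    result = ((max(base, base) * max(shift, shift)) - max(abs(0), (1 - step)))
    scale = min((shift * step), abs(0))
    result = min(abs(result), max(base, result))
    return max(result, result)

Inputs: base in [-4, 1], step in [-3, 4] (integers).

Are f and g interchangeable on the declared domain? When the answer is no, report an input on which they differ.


These are not equivalent — on base=-4, step=-3 the outputs split (60 vs 64).
f: shift=-16, then result=60, then result=60, then returns 60
g: shift=-17, then result=64, then scale=0, then result=64, then returns 64
verdict: not equivalent; witness: base=-4, step=-3


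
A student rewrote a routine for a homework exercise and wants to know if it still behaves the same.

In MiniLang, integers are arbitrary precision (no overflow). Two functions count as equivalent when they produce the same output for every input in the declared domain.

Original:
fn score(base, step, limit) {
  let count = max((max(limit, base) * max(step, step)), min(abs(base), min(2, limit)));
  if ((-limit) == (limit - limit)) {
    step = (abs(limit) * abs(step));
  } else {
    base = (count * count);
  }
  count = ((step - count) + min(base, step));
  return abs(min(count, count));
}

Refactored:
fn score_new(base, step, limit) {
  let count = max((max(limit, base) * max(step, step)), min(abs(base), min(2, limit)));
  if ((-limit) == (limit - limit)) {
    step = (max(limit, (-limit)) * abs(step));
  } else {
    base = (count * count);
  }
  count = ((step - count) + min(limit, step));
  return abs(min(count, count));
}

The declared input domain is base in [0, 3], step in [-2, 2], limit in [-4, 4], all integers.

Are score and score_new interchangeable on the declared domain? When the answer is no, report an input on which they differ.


Evaluate both at base=0, step=-2, limit=-4.
score: count=0, then ((-limit) == (limit - limit)) is false, then base=0, then count=-4, then returns 4
score_new: count=0, then ((-limit) == (limit - limit)) is false, then base=0, then count=-6, then returns 6
4 against 6: the behavior changed.
verdict: not equivalent; witness: base=0, step=-2, limit=-4


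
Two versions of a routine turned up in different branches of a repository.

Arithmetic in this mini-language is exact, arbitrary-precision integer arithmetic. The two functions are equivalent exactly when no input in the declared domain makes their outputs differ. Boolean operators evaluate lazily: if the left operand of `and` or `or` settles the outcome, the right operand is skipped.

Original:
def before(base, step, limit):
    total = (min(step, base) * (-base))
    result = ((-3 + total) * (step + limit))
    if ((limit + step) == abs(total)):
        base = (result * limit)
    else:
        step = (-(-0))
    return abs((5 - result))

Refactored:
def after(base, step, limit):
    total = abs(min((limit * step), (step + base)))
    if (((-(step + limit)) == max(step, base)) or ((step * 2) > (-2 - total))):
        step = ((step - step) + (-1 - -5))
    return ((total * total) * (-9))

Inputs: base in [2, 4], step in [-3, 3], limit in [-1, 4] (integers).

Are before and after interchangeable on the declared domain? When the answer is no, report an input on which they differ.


These are not equivalent — on base=2, step=-3, limit=-1 the outputs split (17 vs -9).
before: total becomes 6; next result becomes -12; next ((limit + step) == abs(total)) evaluates to false; next step becomes 0; next final value 17
after: total becomes 1; next (((-(step + limit)) == max(step, base)) or ((step * 2) > (-2 - total))) evaluates to false; next final value -9
verdict: not equivalent; witness: base=2, step=-3, limit=-1


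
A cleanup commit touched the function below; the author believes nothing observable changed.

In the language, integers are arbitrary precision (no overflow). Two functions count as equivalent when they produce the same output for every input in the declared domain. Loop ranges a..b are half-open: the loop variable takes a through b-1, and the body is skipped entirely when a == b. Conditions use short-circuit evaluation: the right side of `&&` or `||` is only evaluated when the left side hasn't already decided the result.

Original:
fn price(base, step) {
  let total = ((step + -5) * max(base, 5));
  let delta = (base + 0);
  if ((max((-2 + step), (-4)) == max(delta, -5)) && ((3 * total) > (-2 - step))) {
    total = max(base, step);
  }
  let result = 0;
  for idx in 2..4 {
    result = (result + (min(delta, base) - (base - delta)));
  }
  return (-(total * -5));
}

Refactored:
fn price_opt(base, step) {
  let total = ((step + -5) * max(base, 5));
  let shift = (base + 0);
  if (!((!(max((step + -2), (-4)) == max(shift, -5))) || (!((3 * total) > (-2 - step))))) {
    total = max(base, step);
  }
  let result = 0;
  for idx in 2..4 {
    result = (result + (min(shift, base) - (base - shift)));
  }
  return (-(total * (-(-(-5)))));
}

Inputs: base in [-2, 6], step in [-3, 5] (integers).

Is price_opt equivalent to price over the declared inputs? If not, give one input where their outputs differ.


Reading the diff, among the changes: local variable names differ; boolean connective usage differs.
One worked example (base=1, step=4) — price: total becomes -5; next delta becomes 1; next ((max((-2 + step), (-4)) == max(delta, -5)) && ((3 * total) > (-2 - step))) evaluates to false; next result becomes 0; next at idx=2:; next result becomes 1; next at idx=3:; next result becomes 2; next final value -25; price_opt: total becomes -5; next shift becomes 1; next (!((!(max((step + -2), (-4)) == max(shift, -5))) || (!((3 * total) > (-2 - step))))) evaluates to false; next result becomes 0; next at idx=2:; next result becomes 1; next at idx=3:; next result becomes 2; next final value -25; agreement on -25.
Checked all 81 inputs in the declared domain: the outputs agree on every one.
verdict: equivalent


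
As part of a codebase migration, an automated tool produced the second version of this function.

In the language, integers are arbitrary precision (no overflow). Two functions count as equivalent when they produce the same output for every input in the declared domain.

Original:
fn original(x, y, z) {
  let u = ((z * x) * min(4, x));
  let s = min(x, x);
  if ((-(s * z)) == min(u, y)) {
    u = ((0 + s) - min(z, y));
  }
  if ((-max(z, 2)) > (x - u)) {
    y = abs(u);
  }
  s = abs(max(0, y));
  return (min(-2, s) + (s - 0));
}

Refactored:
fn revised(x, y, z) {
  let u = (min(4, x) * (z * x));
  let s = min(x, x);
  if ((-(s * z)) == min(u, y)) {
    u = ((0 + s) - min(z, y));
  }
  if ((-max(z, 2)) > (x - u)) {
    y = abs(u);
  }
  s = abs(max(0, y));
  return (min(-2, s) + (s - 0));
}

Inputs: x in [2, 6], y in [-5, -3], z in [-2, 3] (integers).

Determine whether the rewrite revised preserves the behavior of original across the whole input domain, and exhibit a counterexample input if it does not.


This is a faithful refactor — same computation, different form, but the computed results match everywhere.
One worked example (x=6, y=-5, z=2) — original: u becomes 48; next s becomes 6; next ((-(s * z)) == min(u, y)) evaluates to false; next ((-max(z, 2)) > (x - u)) evaluates to true; next y becomes 48; next s becomes 48; next final value 46; revised: u becomes 48; next s becomes 6; next ((-(s * z)) == min(u, y)) evaluates to false; next ((-max(z, 2)) > (x - u)) evaluates to true; next y becomes 48; next s becomes 48; next final value 46; agreement on 46.
Every one of the 90 inputs gives matching results.
verdict: equivalent


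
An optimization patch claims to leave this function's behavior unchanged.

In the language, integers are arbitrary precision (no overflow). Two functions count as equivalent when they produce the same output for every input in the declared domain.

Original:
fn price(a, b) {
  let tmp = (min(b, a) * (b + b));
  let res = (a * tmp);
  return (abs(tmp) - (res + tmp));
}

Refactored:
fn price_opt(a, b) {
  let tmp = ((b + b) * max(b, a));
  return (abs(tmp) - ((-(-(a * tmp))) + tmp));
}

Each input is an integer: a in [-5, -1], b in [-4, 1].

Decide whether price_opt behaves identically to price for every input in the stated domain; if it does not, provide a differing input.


There is a counterexample at a=-5, b=-4: 200 on one side, 160 on the other.
price: tmp=40, then res=-200, then returns 200
price_opt: tmp=32, then returns 160
verdict: not equivalent; witness: a=-5, b=-4


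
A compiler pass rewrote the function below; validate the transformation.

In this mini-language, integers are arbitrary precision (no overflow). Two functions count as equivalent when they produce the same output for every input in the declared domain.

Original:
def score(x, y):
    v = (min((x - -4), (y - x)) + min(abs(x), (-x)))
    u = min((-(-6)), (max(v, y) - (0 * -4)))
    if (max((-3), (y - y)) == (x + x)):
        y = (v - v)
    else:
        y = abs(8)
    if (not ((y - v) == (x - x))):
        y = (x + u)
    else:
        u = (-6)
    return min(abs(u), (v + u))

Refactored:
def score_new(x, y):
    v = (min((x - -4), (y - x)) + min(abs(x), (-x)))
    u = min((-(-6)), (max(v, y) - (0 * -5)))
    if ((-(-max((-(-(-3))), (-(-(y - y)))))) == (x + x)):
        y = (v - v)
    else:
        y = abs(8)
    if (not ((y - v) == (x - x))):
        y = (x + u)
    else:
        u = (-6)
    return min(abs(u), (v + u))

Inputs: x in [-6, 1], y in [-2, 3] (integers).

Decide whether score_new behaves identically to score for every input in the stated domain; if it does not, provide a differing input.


The edit looks behavioral (`-4` became `-5`), but over these ranges it never changes the outcome.
As a probe, take x=-1, y=2: score runs v becomes 4; next u becomes 4; next (max((-3), (y - y)) == (x + x)) evaluates to false; next y becomes 8; next (not ((y - v) == (x - x))) evaluates to true; next y becomes 3; next final value 4; score_new runs v becomes 4; next u becomes 4; next ((-(-max((-(-(-3))), (-(-(y - y)))))) == (x + x)) evaluates to false; next y becomes 8; next (not ((y - v) == (x - x))) evaluates to true; next y becomes 3; next final value 4; both end at 4.
Across all 48 domain points the two functions coincide.
verdict: equivalent


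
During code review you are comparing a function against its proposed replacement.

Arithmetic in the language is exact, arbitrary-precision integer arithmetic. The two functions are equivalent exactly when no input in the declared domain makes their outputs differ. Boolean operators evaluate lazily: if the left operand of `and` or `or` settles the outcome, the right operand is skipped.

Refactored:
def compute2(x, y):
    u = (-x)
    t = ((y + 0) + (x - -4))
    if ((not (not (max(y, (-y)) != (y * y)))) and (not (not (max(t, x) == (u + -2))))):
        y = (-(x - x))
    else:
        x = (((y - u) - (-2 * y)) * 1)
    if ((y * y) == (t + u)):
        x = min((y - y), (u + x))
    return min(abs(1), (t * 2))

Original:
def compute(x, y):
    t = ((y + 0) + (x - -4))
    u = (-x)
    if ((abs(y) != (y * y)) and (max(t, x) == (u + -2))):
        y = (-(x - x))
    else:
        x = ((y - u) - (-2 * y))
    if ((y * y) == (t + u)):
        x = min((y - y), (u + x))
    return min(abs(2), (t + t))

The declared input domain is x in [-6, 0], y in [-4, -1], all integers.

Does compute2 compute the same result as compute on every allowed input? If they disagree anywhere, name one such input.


At x=-2, y=-1: compute gives 2, compute2 gives 1.
verdict: not equivalent; witness: x=-2, y=-1


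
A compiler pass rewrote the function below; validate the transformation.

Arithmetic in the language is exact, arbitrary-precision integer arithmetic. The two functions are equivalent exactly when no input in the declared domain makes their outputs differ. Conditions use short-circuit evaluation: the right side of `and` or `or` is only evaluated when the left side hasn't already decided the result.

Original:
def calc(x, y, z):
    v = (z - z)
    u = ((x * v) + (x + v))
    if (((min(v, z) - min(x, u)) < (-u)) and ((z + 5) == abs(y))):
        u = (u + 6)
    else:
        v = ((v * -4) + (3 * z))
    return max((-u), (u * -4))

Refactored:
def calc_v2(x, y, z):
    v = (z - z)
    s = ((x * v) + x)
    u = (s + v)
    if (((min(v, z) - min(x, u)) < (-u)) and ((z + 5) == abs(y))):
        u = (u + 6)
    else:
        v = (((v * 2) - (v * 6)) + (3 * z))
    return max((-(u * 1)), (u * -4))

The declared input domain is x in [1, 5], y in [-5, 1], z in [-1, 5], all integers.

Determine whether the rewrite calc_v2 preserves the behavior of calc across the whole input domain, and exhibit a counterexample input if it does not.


Although statement counts differ, local variable names differ, arithmetic usage differs, constant usage differs, 245/245 inputs agree.
verdict: equivalent


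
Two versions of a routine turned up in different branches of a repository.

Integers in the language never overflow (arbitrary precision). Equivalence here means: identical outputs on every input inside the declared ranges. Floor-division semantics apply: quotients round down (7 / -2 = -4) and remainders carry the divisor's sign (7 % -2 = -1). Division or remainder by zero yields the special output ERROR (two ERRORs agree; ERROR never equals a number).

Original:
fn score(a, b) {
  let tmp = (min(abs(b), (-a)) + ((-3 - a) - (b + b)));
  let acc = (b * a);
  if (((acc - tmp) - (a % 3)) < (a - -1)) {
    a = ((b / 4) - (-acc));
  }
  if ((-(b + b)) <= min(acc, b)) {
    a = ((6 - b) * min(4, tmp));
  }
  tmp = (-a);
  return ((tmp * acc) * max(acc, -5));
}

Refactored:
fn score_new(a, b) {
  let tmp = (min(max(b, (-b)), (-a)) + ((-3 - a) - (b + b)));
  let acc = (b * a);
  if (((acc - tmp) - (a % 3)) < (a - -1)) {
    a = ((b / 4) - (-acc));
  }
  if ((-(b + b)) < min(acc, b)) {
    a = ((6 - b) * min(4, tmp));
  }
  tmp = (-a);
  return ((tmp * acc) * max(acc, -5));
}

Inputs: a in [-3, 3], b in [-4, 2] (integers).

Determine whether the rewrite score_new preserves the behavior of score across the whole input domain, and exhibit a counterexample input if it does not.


Run the pair on a=-2, b=1.
score: tmp becomes -2; next acc becomes -2; next (((acc - tmp) - (a % 3)) < (a - -1)) evaluates to false; next ((-(b + b)) <= min(acc, b)) evaluates to true; next a becomes -10; next tmp becomes 10; next final value 40
score_new: tmp becomes -2; next acc becomes -2; next (((acc - tmp) - (a % 3)) < (a - -1)) evaluates to false; next ((-(b + b)) < min(acc, b)) evaluates to false; next tmp becomes 2; next final value 8
40 and 8 differ, so these are not the same function on this domain.
verdict: not equivalent; witness: a=-2, b=1


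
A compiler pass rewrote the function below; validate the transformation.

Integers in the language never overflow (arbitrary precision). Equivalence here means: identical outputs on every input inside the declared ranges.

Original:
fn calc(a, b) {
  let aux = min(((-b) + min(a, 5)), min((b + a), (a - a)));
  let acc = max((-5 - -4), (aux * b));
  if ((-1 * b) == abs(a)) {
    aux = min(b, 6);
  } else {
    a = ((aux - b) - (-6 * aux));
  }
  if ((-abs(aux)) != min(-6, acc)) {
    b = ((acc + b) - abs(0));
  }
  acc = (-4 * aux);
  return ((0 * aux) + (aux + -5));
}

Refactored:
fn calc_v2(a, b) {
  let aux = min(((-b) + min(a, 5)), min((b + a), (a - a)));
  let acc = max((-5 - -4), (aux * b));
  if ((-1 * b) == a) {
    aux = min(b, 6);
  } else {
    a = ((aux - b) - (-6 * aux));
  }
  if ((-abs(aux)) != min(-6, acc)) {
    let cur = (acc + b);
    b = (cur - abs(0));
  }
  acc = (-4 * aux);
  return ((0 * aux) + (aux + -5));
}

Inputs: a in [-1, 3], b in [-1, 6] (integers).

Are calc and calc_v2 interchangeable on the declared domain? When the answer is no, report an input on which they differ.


Not equivalent: a=-1, b=-1 separates them (-6 vs -7).
calc: aux = -2; acc = 2; ((-1 * b) == abs(a)) -> true; aux = -1; ((-abs(aux)) != min(-6, acc)) -> true; b = 1; acc = 4; return -6
calc_v2: aux = -2; acc = 2; ((-1 * b) == a) -> false; a = -13; ((-abs(aux)) != min(-6, acc)) -> true; cur = 1; b = 1; acc = 8; return -7
verdict: not equivalent; witness: a=-1, b=-1


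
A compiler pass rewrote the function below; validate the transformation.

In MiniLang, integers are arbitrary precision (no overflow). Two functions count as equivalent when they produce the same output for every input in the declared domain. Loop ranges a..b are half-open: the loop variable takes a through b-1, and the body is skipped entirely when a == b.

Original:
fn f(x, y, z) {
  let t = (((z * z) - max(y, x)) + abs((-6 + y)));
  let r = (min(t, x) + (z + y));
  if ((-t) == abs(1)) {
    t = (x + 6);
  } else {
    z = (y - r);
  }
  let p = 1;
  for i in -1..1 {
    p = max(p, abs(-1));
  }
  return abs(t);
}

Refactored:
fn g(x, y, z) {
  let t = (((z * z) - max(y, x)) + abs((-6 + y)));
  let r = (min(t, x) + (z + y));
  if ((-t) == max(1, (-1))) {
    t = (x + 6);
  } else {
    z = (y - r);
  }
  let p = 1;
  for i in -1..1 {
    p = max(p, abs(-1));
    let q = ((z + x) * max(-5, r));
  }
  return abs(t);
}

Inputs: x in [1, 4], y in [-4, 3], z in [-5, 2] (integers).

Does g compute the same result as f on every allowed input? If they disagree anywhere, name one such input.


This is a faithful refactor — statement counts differ, plus arithmetic usage differs, plus local variable names differ, plus min/max/abs usage differs, plus constant usage differs, but the computed results match everywhere.
Spot check at x=1, y=0, z=-4 — f: t=21, then r=-3, then ((-t) == abs(1)) is false, then z=3, then p=1, then (i=-1), then p=1, then (i=0), then p=1, then returns 21. g: t=21, then r=-3, then ((-t) == max(1, (-1))) is false, then z=3, then p=1, then (i=-1), then p=1, then q=-12, then (i=0), then p=1, then q=-12, then returns 21. Both give 21.
Checked all 256 inputs in the declared domain: the outputs agree on every one.
verdict: equivalent


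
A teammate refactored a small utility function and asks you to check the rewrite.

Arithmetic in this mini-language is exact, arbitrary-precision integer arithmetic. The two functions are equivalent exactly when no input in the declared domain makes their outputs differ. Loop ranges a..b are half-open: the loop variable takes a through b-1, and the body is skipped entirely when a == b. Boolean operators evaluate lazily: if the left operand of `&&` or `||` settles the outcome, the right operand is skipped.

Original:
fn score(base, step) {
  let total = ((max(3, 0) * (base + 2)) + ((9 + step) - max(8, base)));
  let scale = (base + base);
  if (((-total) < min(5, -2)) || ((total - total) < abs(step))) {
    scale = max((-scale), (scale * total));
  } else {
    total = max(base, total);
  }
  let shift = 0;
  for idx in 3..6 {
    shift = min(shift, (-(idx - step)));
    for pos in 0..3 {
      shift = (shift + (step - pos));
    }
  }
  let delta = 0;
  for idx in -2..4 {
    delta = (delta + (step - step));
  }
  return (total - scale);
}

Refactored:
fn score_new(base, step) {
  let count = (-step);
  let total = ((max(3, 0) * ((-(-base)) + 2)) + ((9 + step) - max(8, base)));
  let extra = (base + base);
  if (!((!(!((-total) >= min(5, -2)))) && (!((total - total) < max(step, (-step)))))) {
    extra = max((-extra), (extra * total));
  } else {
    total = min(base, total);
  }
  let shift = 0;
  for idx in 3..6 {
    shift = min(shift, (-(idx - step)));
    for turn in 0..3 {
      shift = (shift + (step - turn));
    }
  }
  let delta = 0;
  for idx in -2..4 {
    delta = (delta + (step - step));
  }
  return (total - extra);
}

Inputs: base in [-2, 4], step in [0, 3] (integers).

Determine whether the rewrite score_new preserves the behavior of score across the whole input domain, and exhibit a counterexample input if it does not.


Run the pair on base=-2, step=0.
score: total = 1; scale = -4; (((-total) < min(5, -2)) || ((total - total) < abs(step))) -> false; total = 1; shift = 0; [idx=3]; shift = -3; [pos=0]; shift = -3; [pos=1]; shift = -4; [pos=2]; shift = -6; [idx=4]; shift = -6; [pos=0]; shift = -6; [pos=1]; shift = -7; [pos=2]; shift = -9; [idx=5]; shift = -9; [pos=0]; shift = -9; [pos=1]; shift = -10; [pos=2]; shift = -12; delta = 0; [idx=-2]; delta = 0; [idx=-1]; delta = 0; [idx=0]; delta = 0; [idx=1]; delta = 0; [idx=2]; delta = 0; [idx=3]; delta = 0; return 5
score_new: count = 0; total = 1; extra = -4; (!((!(!((-total) >= min(5, -2)))) && (!((total - total) < max(step, (-step)))))) -> false; total = -2; shift = 0; [idx=3]; shift = -3; [turn=0]; shift = -3; [turn=1]; shift = -4; [turn=2]; shift = -6; [idx=4]; shift = -6; [turn=0]; shift = -6; [turn=1]; shift = -7; [turn=2]; shift = -9; [idx=5]; shift = -9; [turn=0]; shift = -9; [turn=1]; shift = -10; [turn=2]; shift = -12; delta = 0; [idx=-2]; delta = 0; [idx=-1]; delta = 0; [idx=0]; delta = 0; [idx=1]; delta = 0; [idx=2]; delta = 0; [idx=3]; delta = 0; return 2
5 vs 2 — the two versions disagree here.
verdict: not equivalent; witness: base=-2, step=0


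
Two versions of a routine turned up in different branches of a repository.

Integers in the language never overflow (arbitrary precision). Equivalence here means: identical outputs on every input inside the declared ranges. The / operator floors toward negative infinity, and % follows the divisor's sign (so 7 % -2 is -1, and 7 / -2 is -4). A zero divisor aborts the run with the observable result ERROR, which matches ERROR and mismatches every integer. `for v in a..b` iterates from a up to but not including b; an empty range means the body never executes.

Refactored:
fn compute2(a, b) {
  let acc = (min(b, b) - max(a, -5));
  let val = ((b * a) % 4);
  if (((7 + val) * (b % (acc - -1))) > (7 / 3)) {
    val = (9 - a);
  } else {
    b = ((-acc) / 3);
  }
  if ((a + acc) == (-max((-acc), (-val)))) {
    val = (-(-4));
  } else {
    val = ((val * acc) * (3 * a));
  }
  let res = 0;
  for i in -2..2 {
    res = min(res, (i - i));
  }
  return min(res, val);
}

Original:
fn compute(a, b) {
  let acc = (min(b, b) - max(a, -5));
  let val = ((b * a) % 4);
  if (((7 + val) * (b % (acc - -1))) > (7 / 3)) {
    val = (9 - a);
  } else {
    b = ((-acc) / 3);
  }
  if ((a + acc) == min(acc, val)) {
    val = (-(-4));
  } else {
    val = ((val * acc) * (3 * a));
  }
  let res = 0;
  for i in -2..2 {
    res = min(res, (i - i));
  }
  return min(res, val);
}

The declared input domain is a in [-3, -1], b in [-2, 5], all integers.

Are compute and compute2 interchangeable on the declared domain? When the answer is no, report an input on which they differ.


Equivalent — the differences include min/max/abs usage differs, yet no declared input distinguishes the two.
One worked example (a=-2, b=-2) — compute: acc becomes 0; next val becomes 0; next (((7 + val) * (b % (acc - -1))) > (7 / 3)) evaluates to false; next b becomes 0; next ((a + acc) == min(acc, val)) evaluates to false; next val becomes 0; next res becomes 0; next at i=-2:; next res becomes 0; next at i=-1:; next res becomes 0; next at i=0:; next res becomes 0; next at i=1:; next res becomes 0; next final value 0; compute2: acc becomes 0; next val becomes 0; next (((7 + val) * (b % (acc - -1))) > (7 / 3)) evaluates to false; next b becomes 0; next ((a + acc) == (-max((-acc), (-val)))) evaluates to false; next val becomes 0; next res becomes 0; next at i=-2:; next res becomes 0; next at i=-1:; next res becomes 0; next at i=0:; next res becomes 0; next at i=1:; next res becomes 0; next final value 0; agreement on 0.
Checked all 24 inputs in the declared domain: the outputs agree on every one.
verdict: equivalent


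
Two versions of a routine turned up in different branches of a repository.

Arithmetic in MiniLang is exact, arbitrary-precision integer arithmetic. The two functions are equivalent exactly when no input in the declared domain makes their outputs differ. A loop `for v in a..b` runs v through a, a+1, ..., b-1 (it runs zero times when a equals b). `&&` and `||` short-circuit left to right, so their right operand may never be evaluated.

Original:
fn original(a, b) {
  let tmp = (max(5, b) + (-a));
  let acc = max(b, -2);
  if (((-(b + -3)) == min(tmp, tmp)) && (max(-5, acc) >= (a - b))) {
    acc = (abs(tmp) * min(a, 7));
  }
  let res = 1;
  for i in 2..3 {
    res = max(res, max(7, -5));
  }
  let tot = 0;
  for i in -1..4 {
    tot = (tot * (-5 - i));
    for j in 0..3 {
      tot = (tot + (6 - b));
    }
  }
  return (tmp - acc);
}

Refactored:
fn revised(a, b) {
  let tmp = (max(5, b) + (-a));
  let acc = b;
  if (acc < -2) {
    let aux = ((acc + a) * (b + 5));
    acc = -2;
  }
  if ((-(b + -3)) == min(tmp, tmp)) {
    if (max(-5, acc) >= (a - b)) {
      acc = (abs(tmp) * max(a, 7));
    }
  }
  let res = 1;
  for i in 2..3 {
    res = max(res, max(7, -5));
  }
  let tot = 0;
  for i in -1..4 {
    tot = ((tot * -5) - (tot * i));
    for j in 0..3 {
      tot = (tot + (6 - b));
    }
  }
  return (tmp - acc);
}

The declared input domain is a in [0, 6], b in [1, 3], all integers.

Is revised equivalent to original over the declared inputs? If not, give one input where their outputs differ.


a=4, b=2 yields -3 from original but -6 from revised.
verdict: not equivalent; witness: a=4, b=2


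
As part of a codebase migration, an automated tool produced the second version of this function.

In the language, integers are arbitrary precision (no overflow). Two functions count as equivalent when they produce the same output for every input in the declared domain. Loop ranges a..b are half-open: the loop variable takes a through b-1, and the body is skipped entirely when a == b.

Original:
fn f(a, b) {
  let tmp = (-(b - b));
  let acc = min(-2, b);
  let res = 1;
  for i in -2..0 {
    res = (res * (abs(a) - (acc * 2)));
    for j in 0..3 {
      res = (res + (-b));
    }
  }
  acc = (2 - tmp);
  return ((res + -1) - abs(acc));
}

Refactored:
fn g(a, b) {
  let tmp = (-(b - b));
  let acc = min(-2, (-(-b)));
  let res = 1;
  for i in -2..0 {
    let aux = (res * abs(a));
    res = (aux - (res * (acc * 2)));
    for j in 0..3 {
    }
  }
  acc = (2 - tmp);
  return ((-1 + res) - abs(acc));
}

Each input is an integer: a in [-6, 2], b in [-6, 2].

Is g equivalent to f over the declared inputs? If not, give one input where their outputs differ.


Consider the input a=-6, b=-6.
f: tmp = 0; acc = -6; res = 1; [i=-2]; res = 18; [j=0]; res = 24; [j=1]; res = 30; [j=2]; res = 36; [i=-1]; res = 648; [j=0]; res = 654; [j=1]; res = 660; [j=2]; res = 666; acc = 2; return 663
g: tmp = 0; acc = -6; res = 1; [i=-2]; aux = 6; res = 18; [j=0]; [j=1]; [j=2]; [i=-1]; aux = 108; res = 324; [j=0]; [j=1]; [j=2]; acc = 2; return 321
663 and 321 differ, so these are not the same function on this domain.
verdict: not equivalent; witness: a=-6, b=-6


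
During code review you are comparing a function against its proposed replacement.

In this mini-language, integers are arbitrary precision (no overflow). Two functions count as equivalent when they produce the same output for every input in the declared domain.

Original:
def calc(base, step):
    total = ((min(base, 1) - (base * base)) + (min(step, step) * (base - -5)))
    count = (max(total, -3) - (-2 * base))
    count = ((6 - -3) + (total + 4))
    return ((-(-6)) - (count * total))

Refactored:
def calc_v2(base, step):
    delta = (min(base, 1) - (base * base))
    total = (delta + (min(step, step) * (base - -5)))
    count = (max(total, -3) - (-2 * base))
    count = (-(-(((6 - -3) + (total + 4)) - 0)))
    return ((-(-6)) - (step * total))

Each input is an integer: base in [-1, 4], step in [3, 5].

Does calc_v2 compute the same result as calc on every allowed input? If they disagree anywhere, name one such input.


The rewrite breaks on base=-1, step=3, where the results are -224 and -24.
calc: total = 10; count = 8; count = 23; return -224
calc_v2: delta = -2; total = 10; count = 8; count = 23; return -24
verdict: not equivalent; witness: base=-1, step=3


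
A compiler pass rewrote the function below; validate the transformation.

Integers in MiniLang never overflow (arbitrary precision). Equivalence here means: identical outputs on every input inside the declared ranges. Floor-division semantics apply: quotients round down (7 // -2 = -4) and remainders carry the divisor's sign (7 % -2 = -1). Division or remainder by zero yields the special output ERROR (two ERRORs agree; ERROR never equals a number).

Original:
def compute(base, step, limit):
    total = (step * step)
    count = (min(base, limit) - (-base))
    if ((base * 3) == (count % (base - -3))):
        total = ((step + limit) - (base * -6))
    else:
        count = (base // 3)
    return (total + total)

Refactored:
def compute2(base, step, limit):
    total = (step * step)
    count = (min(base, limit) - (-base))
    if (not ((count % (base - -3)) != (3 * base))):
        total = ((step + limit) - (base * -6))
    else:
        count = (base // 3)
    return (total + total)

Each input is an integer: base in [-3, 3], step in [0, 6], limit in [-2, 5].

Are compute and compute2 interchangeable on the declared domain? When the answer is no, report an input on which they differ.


Side by side, the visible changes include: comparison usage differs, boolean connective usage differs.
Tracing base=2, step=6, limit=3: compute: total becomes 36; next count becomes 4; next ((base * 3) == (count % (base - -3))) evaluates to false; next count becomes 0; next final value 72 | compute2: total becomes 36; next count becomes 4; next (not ((count % (base - -3)) != (3 * base))) evaluates to false; next count becomes 0; next final value 72 — matching result 72.
Checked all 392 inputs in the declared domain: the outputs agree on every one.
verdict: equivalent


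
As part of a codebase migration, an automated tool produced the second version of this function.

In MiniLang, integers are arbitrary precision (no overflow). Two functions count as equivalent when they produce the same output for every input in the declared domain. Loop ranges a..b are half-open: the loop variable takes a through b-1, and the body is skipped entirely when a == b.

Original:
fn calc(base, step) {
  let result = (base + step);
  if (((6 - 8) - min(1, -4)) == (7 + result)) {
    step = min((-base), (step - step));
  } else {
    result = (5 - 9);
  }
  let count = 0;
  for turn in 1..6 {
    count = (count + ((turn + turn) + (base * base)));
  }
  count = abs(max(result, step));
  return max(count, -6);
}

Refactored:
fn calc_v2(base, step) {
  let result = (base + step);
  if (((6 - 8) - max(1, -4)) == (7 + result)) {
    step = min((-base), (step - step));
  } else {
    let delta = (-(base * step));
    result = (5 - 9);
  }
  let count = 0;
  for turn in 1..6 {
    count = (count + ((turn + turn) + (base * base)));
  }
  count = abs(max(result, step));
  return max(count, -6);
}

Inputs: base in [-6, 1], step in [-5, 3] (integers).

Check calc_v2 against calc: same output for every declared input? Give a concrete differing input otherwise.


Not equivalent: base=-6, step=-4 separates them (4 vs 0).
calc: result=-10, then (((6 - 8) - min(1, -4)) == (7 + result)) is false, then result=-4, then count=0, then (turn=1), then count=38, then (turn=2), then count=78, then (turn=3), then count=120, then (turn=4), then count=164, then (turn=5), then count=210, then count=4, then returns 4
calc_v2: result=-10, then (((6 - 8) - max(1, -4)) == (7 + result)) is true, then step=0, then count=0, then (turn=1), then count=38, then (turn=2), then count=78, then (turn=3), then count=120, then (turn=4), then count=164, then (turn=5), then count=210, then count=0, then returns 0
verdict: not equivalent; witness: base=-6, step=-4
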